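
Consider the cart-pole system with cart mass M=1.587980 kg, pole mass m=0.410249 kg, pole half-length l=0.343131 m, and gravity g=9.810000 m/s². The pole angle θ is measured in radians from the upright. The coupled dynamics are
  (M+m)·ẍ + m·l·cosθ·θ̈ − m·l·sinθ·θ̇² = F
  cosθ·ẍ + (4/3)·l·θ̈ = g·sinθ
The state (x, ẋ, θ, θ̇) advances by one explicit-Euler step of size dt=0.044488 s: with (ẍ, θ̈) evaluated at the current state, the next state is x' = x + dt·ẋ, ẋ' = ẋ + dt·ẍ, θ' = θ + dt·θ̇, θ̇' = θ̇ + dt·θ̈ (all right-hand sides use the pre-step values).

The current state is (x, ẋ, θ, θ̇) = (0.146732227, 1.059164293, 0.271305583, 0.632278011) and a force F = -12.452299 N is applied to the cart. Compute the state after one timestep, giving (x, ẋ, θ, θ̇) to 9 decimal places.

sinθ=0.267989492, cosθ=0.963421835
temp = (F + m·l·θ̇²·sinθ)/(M+m) = (-12.452299 + 0.015081391)/1.998229 = -6.224120263
θ̈ = (g·sinθ − cosθ·temp)/(l·(4/3 − m·cos²θ/(M+m))) = 21.996890816
ẍ = temp − m·l·θ̈·cosθ/(M+m) = -7.717052217
Euler: x'=0.146732227+0.044488·1.059164293=0.193852328, ẋ'=1.059164293+0.044488·-7.717052217=0.715848074
       θ'=0.271305583+0.044488·0.632278011=0.299434367, θ̇'=0.632278011+0.044488·21.996890816=1.610875690

(0.193852328, 0.715848074, 0.299434367, 1.610875690)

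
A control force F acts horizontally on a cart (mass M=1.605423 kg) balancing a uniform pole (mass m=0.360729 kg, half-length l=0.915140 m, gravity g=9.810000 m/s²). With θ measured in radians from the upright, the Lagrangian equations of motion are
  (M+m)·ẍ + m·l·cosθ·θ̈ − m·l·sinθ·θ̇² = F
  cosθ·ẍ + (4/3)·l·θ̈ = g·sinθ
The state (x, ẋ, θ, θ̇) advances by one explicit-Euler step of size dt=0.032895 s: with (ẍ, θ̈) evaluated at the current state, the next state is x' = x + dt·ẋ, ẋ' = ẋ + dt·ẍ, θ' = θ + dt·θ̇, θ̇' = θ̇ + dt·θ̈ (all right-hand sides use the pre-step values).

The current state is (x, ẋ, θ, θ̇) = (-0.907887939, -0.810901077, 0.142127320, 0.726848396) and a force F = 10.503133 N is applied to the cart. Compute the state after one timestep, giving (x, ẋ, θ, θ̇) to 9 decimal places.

sinθ=0.141649304, cosθ=0.989916903
temp = (F + m·l·θ̇²·sinθ)/(M+m) = (10.503133 + 0.024704195)/1.966152 = 5.354538813
θ̈ = (g·sinθ − cosθ·temp)/(l·(4/3 − m·cos²θ/(M+m))) = -3.704778639
ẍ = temp − m·l·θ̈·cosθ/(M+m) = 5.970300283
Euler: x'=-0.907887939+0.032895·-0.810901077=-0.934562530, ẋ'=-0.810901077+0.032895·5.970300283=-0.614508049
       θ'=0.142127320+0.032895·0.726848396=0.166036998, θ̇'=0.726848396+0.032895·-3.704778639=0.604979703

(-0.934562530, -0.614508049, 0.166036998, 0.604979703)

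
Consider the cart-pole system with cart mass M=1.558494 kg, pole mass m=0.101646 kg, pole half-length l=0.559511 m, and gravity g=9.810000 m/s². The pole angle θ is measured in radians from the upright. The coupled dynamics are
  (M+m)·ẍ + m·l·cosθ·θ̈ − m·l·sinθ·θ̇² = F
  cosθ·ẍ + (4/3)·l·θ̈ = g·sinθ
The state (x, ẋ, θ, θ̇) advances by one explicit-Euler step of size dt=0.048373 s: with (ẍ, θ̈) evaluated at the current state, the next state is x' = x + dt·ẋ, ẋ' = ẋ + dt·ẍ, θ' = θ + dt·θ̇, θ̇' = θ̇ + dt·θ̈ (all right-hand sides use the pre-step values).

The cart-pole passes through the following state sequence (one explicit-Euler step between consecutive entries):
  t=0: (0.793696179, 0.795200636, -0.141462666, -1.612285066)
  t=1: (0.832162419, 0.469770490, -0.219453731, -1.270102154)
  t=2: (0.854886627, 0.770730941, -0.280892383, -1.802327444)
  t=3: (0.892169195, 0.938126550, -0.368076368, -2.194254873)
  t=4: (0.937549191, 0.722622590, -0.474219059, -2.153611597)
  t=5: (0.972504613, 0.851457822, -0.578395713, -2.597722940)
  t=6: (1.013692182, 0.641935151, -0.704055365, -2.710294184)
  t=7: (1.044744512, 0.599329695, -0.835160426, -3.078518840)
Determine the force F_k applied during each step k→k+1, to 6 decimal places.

F_0 = -10.749490 N
F_1 = 9.738073 N
F_2 = 5.353427 N
F_3 = -7.252889 N
F_4 = 4.077497 N
F_5 = -7.091741 N
F_6 = -1.521758 N

step 0→1:
  ẍ = (ẋ'−ẋ)/dt = (0.469770490−0.795200636)/0.048373 = -6.727516
  θ̈ = (θ̇'−θ̇)/dt = (-1.270102154−-1.612285066)/0.048373 = 7.073841
  sinθ=-0.140991, cosθ=0.990011
  F = (M+m)·ẍ + m·l·cosθ·θ̈ − m·l·sinθ·θ̇² = -11.168619 + 0.398285 − -0.020844 = -10.749490
step 1→2:
  ẍ = (ẋ'−ẋ)/dt = (0.770730941−0.469770490)/0.048373 = 6.221662
  θ̈ = (θ̇'−θ̇)/dt = (-1.802327444−-1.270102154)/0.048373 = -11.002528
  sinθ=-0.217696, cosθ=0.976017
  F = (M+m)·ẍ + m·l·cosθ·θ̈ − m·l·sinθ·θ̇² = 10.328830 + -0.610729 − -0.019972 = 9.738073
step 2→3:
  ẍ = (ẋ'−ẋ)/dt = (0.938126550−0.770730941)/0.048373 = 3.460517
  θ̈ = (θ̇'−θ̇)/dt = (-2.194254873−-1.802327444)/0.048373 = -8.102194
  sinθ=-0.277213, cosθ=0.960808
  F = (M+m)·ẍ + m·l·cosθ·θ̈ − m·l·sinθ·θ̇² = 5.744943 + -0.442729 − -0.051213 = 5.353427
step 3→4:
  ẍ = (ẋ'−ẋ)/dt = (0.722622590−0.938126550)/0.048373 = -4.455046
  θ̈ = (θ̇'−θ̇)/dt = (-2.153611597−-2.194254873)/0.048373 = 0.840206
  sinθ=-0.359821, cosθ=0.933021
  F = (M+m)·ẍ + m·l·cosθ·θ̈ − m·l·sinθ·θ̇² = -7.396001 + 0.044584 − -0.098528 = -7.252889
step 4→5:
  ẍ = (ẋ'−ẋ)/dt = (0.851457822−0.722622590)/0.048373 = 2.663371
  θ̈ = (θ̇'−θ̇)/dt = (-2.597722940−-2.153611597)/0.048373 = -9.180976
  sinθ=-0.456644, cosθ=0.889650
  F = (M+m)·ẍ + m·l·cosθ·θ̈ − m·l·sinθ·θ̇² = 4.421568 + -0.464523 − -0.120451 = 4.077497
step 5→6:
  ẍ = (ẋ'−ẋ)/dt = (0.641935151−0.851457822)/0.048373 = -4.331397
  θ̈ = (θ̇'−θ̇)/dt = (-2.710294184−-2.597722940)/0.048373 = -2.327150
  sinθ=-0.546681, cosθ=0.837341
  F = (M+m)·ẍ + m·l·cosθ·θ̈ − m·l·sinθ·θ̇² = -7.190726 + -0.110822 − -0.209806 = -7.091741
step 6→7:
  ẍ = (ẋ'−ẋ)/dt = (0.599329695−0.641935151)/0.048373 = -0.880769
  θ̈ = (θ̇'−θ̇)/dt = (-3.078518840−-2.710294184)/0.048373 = -7.612194
  sinθ=-0.647314, cosθ=0.762223
  F = (M+m)·ẍ + m·l·cosθ·θ̈ − m·l·sinθ·θ̇² = -1.462200 + -0.329983 − -0.270425 = -1.521758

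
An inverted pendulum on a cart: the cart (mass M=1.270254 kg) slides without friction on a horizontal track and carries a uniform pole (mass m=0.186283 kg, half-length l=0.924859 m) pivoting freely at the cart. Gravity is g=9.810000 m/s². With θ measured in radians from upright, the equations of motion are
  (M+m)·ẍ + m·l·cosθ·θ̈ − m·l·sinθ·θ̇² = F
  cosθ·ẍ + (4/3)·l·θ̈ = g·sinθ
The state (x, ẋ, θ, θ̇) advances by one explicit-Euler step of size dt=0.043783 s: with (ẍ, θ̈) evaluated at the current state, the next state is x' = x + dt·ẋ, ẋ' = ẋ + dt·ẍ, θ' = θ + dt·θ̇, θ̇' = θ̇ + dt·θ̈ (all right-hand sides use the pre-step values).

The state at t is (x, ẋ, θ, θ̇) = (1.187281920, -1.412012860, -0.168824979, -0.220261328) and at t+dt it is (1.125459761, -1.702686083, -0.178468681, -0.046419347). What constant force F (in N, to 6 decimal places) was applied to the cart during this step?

F = -8.994134 N

ẍ = (ẋ'−ẋ)/dt = (-1.702686083−-1.412012860)/0.043783 = -6.638952
θ̈ = (θ̇'−θ̇)/dt = (-0.046419347−-0.220261328)/0.043783 = 3.970536
sinθ=-0.168024, cosθ=0.985783
F = (M+m)·ẍ + m·l·cosθ·θ̈ − m·l·sinθ·θ̇² = -9.669879 + 0.674340 − -0.001404 = -8.994134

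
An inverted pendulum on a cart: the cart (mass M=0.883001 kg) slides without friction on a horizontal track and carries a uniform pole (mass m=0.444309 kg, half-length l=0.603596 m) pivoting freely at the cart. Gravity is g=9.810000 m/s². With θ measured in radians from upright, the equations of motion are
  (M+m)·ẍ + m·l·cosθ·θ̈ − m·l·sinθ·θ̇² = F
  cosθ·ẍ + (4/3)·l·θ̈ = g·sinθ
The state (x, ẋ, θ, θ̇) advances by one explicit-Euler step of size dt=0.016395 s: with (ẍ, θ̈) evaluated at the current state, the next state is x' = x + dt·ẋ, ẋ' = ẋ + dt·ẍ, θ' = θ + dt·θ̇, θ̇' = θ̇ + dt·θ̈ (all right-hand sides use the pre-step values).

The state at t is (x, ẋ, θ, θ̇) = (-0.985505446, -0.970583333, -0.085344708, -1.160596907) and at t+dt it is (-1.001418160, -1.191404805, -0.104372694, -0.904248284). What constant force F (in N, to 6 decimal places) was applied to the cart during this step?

ẍ = (ẋ'−ẋ)/dt = (-1.191404805−-0.970583333)/0.016395 = -13.468830
θ̈ = (θ̇'−θ̇)/dt = (-0.904248284−-1.160596907)/0.016395 = 15.635781
sinθ=-0.085241, cosθ=0.996360
F = (M+m)·ẍ + m·l·cosθ·θ̈ − m·l·sinθ·θ̇² = -17.877313 + 4.177991 − -0.030792 = -13.668530

F = -13.668530 N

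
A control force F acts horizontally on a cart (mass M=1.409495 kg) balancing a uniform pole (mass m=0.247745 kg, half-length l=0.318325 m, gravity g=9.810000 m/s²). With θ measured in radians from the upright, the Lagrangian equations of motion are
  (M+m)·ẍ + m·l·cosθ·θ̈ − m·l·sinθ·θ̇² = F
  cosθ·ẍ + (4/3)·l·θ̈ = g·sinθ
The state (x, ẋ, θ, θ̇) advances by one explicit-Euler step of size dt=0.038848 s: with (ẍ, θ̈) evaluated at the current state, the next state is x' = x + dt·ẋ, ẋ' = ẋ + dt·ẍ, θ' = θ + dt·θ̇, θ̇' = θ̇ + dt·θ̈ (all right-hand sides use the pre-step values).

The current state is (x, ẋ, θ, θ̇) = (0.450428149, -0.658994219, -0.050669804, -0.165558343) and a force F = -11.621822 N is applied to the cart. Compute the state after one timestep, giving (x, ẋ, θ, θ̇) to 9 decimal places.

sinθ=-0.050648125, cosθ=0.998716560
temp = (F + m·l·θ̇²·sinθ)/(M+m) = (-11.621822 + -0.000109482)/1.657240 = -7.012823418
θ̈ = (g·sinθ − cosθ·temp)/(l·(4/3 − m·cos²θ/(M+m))) = 17.261309690
ẍ = temp − m·l·θ̈·cosθ/(M+m) = -7.833186739
Euler: x'=0.450428149+0.038848·-0.658994219=0.424827542, ẋ'=-0.658994219+0.038848·-7.833186739=-0.963297857
       θ'=-0.050669804+0.038848·-0.165558343=-0.057101415, θ̇'=-0.165558343+0.038848·17.261309690=0.505009016

(0.424827542, -0.963297857, -0.057101415, 0.505009016)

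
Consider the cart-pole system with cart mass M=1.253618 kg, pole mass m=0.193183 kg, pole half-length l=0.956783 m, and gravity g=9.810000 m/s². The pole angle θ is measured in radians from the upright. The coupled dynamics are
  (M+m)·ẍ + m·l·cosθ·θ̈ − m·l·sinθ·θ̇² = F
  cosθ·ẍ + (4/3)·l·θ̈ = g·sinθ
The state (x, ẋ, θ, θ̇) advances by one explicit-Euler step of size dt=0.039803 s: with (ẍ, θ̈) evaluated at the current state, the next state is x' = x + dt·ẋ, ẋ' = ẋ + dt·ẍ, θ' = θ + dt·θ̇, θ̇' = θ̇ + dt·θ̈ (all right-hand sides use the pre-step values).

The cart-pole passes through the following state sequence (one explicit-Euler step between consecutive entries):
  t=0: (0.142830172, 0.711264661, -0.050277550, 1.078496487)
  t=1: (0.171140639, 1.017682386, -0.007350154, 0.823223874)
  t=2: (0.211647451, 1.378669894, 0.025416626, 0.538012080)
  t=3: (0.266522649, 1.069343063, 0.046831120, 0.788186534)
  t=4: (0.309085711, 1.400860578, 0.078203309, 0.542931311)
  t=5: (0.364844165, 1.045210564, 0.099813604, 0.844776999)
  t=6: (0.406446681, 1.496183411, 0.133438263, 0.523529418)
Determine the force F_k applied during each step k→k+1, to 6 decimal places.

step 0→1:
  ẍ = (ẋ'−ẋ)/dt = (1.017682386−0.711264661)/0.039803 = 7.698358
  θ̈ = (θ̇'−θ̇)/dt = (0.823223874−1.078496487)/0.039803 = -6.413401
  sinθ=-0.050256, cosθ=0.998736
  F = (M+m)·ẍ + m·l·cosθ·θ̈ − m·l·sinθ·θ̇² = 11.137991 + -1.183918 − -0.010805 = 9.964878
step 1→2:
  ẍ = (ẋ'−ẋ)/dt = (1.378669894−1.017682386)/0.039803 = 9.069354
  θ̈ = (θ̇'−θ̇)/dt = (0.538012080−0.823223874)/0.039803 = -7.165585
  sinθ=-0.007350, cosθ=0.999973
  F = (M+m)·ẍ + m·l·cosθ·θ̈ − m·l·sinθ·θ̇² = 13.121551 + -1.324410 − -0.000921 = 11.798062
step 2→3:
  ẍ = (ẋ'−ẋ)/dt = (1.069343063−1.378669894)/0.039803 = -7.771445
  θ̈ = (θ̇'−θ̇)/dt = (0.788186534−0.538012080)/0.039803 = 6.285317
  sinθ=0.025414, cosθ=0.999677
  F = (M+m)·ẍ + m·l·cosθ·θ̈ − m·l·sinθ·θ̇² = -11.243735 + 1.161366 − 0.001360 = -10.083728
step 3→4:
  ẍ = (ẋ'−ẋ)/dt = (1.400860578−1.069343063)/0.039803 = 8.328958
  θ̈ = (θ̇'−θ̇)/dt = (0.542931311−0.788186534)/0.039803 = -6.161727
  sinθ=0.046814, cosθ=0.998904
  F = (M+m)·ẍ + m·l·cosθ·θ̈ − m·l·sinθ·θ̇² = 12.050345 + -1.137649 − 0.005375 = 10.907320
step 4→5:
  ẍ = (ẋ'−ẋ)/dt = (1.045210564−1.400860578)/0.039803 = -8.935256
  θ̈ = (θ̇'−θ̇)/dt = (0.844776999−0.542931311)/0.039803 = 7.583491
  sinθ=0.078124, cosθ=0.996944
  F = (M+m)·ẍ + m·l·cosθ·θ̈ − m·l·sinθ·θ̇² = -12.927538 + 1.397405 − 0.004257 = -11.534390
step 5→6:
  ẍ = (ẋ'−ẋ)/dt = (1.496183411−1.045210564)/0.039803 = 11.330122
  θ̈ = (θ̇'−θ̇)/dt = (0.523529418−0.844776999)/0.039803 = -8.070939
  sinθ=0.099648, cosθ=0.995023
  F = (M+m)·ẍ + m·l·cosθ·θ̈ − m·l·sinθ·θ̇² = 16.392432 + -1.484361 − 0.013144 = 14.894927

F_0 = 9.964878 N
F_1 = 11.798062 N
F_2 = -10.083728 N
F_3 = 10.907320 N
F_4 = -11.534390 N
F_5 = 14.894927 N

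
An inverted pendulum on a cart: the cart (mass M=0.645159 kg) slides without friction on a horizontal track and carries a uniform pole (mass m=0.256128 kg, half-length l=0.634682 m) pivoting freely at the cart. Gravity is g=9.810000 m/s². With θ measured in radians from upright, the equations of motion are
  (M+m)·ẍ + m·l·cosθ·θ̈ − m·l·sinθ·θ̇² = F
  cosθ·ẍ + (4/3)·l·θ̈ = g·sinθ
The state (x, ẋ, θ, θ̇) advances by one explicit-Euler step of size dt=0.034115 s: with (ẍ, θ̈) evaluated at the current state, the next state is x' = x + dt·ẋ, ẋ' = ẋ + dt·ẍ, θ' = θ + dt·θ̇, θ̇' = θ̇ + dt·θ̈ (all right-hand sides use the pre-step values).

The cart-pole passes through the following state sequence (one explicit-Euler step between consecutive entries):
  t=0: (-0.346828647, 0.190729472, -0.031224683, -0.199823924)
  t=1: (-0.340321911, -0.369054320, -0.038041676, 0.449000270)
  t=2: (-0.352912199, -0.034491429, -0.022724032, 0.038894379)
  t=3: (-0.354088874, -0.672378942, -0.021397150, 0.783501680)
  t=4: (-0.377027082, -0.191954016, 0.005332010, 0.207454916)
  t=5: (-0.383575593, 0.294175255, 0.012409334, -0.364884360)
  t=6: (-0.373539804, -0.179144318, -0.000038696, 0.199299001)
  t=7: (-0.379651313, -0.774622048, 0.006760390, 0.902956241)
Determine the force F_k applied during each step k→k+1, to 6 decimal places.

F_0 = -11.698596 N
F_1 = 6.887328 N
F_2 = -13.305219 N
F_3 = 9.950255 N
F_4 = 10.115863 N
F_5 = -9.816780 N
F_6 = -12.379010 N

step 0→1:
  ẍ = (ẋ'−ẋ)/dt = (-0.369054320−0.190729472)/0.034115 = -16.408729
  θ̈ = (θ̇'−θ̇)/dt = (0.449000270−-0.199823924)/0.034115 = 19.018736
  sinθ=-0.031220, cosθ=0.999513
  F = (M+m)·ẍ + m·l·cosθ·θ̈ − m·l·sinθ·θ̇² = -14.788974 + 3.090176 − -0.000203 = -11.698596
step 1→2:
  ẍ = (ẋ'−ẋ)/dt = (-0.034491429−-0.369054320)/0.034115 = 9.806915
  θ̈ = (θ̇'−θ̇)/dt = (0.038894379−0.449000270)/0.034115 = -12.021278
  sinθ=-0.038033, cosθ=0.999277
  F = (M+m)·ẍ + m·l·cosθ·θ̈ − m·l·sinθ·θ̇² = 8.838845 + -1.952763 − -0.001246 = 6.887328
step 2→3:
  ẍ = (ẋ'−ẋ)/dt = (-0.672378942−-0.034491429)/0.034115 = -18.698154
  θ̈ = (θ̇'−θ̇)/dt = (0.783501680−0.038894379)/0.034115 = 21.826390
  sinθ=-0.022722, cosθ=0.999742
  F = (M+m)·ẍ + m·l·cosθ·θ̈ − m·l·sinθ·θ̇² = -16.852403 + 3.547178 − -0.000006 = -13.305219
step 3→4:
  ẍ = (ẋ'−ẋ)/dt = (-0.191954016−-0.672378942)/0.034115 = 14.082513
  θ̈ = (θ̇'−θ̇)/dt = (0.207454916−0.783501680)/0.034115 = -16.885439
  sinθ=-0.021396, cosθ=0.999771
  F = (M+m)·ẍ + m·l·cosθ·θ̈ − m·l·sinθ·θ̇² = 12.692386 + -2.744266 − -0.002135 = 9.950255
step 4→5:
  ẍ = (ẋ'−ẋ)/dt = (0.294175255−-0.191954016)/0.034115 = 14.249722
  θ̈ = (θ̇'−θ̇)/dt = (-0.364884360−0.207454916)/0.034115 = -16.776763
  sinθ=0.005332, cosθ=0.999986
  F = (M+m)·ẍ + m·l·cosθ·θ̈ − m·l·sinθ·θ̇² = 12.843089 + -2.727189 − 0.000037 = 10.115863
step 5→6:
  ẍ = (ẋ'−ẋ)/dt = (-0.179144318−0.294175255)/0.034115 = -13.874236
  θ̈ = (θ̇'−θ̇)/dt = (0.199299001−-0.364884360)/0.034115 = 16.537692
  sinθ=0.012409, cosθ=0.999923
  F = (M+m)·ẍ + m·l·cosθ·θ̈ − m·l·sinθ·θ̇² = -12.504669 + 2.688157 − 0.000269 = -9.816780
step 6→7:
  ẍ = (ẋ'−ẋ)/dt = (-0.774622048−-0.179144318)/0.034115 = -17.455012
  θ̈ = (θ̇'−θ̇)/dt = (0.902956241−0.199299001)/0.034115 = 20.626037
  sinθ=-0.000039, cosθ=1.000000
  F = (M+m)·ẍ + m·l·cosθ·θ̈ − m·l·sinθ·θ̇² = -15.731975 + 3.352965 − -0.000000 = -12.379010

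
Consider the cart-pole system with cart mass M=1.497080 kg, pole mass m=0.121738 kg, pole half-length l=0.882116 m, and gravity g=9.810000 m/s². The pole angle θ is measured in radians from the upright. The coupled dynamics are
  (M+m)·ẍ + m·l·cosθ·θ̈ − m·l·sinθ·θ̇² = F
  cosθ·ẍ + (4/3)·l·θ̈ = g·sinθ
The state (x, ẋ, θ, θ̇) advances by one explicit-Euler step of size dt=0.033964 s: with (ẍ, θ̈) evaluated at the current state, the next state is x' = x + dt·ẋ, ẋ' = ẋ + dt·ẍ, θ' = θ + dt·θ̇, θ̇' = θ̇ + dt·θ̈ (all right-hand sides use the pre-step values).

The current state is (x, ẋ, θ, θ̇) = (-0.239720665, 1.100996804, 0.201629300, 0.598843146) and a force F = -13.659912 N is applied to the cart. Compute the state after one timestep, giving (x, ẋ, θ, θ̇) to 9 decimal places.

sinθ=0.200265889, cosθ=0.979741585
temp = (F + m·l·θ̇²·sinθ)/(M+m) = (-13.659912 + 0.007712319)/1.618818 = -8.433437039
θ̈ = (g·sinθ − cosθ·temp)/(l·(4/3 − m·cos²θ/(M+m))) = 9.193164054
ẍ = temp − m·l·θ̈·cosθ/(M+m) = -9.030926693
Euler: x'=-0.239720665+0.033964·1.100996804=-0.202326410, ẋ'=1.100996804+0.033964·-9.030926693=0.794270410
       θ'=0.201629300+0.033964·0.598843146=0.221968409, θ̇'=0.598843146+0.033964·9.193164054=0.911079770

(-0.202326410, 0.794270410, 0.221968409, 0.911079770)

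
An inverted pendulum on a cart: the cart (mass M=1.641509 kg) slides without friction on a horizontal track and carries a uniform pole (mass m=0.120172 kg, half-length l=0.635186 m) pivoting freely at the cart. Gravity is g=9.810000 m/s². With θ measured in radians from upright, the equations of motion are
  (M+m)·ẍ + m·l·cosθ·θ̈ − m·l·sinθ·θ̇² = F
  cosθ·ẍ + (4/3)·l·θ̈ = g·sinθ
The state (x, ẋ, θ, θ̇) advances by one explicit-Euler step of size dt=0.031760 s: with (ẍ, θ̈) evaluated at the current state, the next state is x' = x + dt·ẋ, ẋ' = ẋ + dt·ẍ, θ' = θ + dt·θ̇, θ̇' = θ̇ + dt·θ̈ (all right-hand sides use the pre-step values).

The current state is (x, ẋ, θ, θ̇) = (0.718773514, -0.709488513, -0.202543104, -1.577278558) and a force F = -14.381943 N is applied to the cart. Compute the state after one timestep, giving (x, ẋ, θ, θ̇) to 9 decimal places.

sinθ=-0.201161097, cosθ=0.979558172
temp = (F + m·l·θ̇²·sinθ)/(M+m) = (-14.381943 + -0.038200144)/1.761681 = -8.185445120
θ̈ = (g·sinθ − cosθ·temp)/(l·(4/3 − m·cos²θ/(M+m))) = 7.505818037
ẍ = temp − m·l·θ̈·cosθ/(M+m) = -8.504015358
Euler: x'=0.718773514+0.031760·-0.709488513=0.696240159, ẋ'=-0.709488513+0.031760·-8.504015358=-0.979576041
       θ'=-0.202543104+0.031760·-1.577278558=-0.252637471, θ̇'=-1.577278558+0.031760·7.505818037=-1.338893777

(0.696240159, -0.979576041, -0.252637471, -1.338893777)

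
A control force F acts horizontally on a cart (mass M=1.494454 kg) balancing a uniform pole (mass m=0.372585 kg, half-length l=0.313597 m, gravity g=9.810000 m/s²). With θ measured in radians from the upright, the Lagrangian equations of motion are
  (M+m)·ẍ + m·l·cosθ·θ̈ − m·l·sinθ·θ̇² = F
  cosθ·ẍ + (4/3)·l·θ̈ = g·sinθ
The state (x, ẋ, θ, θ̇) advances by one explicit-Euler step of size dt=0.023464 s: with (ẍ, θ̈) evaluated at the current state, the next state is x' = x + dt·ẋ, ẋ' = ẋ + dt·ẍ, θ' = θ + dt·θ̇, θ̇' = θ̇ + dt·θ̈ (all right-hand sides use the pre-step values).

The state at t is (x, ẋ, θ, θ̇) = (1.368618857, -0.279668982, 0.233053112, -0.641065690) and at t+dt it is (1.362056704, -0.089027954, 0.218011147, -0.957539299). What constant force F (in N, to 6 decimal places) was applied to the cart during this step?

ẍ = (ẋ'−ẋ)/dt = (-0.089027954−-0.279668982)/0.023464 = 8.124831
θ̈ = (θ̇'−θ̇)/dt = (-0.957539299−-0.641065690)/0.023464 = -13.487624
sinθ=0.230949, cosθ=0.972966
F = (M+m)·ẍ + m·l·cosθ·θ̈ − m·l·sinθ·θ̇² = 15.169376 + -1.533311 − 0.011090 = 13.624975

F = 13.624975 N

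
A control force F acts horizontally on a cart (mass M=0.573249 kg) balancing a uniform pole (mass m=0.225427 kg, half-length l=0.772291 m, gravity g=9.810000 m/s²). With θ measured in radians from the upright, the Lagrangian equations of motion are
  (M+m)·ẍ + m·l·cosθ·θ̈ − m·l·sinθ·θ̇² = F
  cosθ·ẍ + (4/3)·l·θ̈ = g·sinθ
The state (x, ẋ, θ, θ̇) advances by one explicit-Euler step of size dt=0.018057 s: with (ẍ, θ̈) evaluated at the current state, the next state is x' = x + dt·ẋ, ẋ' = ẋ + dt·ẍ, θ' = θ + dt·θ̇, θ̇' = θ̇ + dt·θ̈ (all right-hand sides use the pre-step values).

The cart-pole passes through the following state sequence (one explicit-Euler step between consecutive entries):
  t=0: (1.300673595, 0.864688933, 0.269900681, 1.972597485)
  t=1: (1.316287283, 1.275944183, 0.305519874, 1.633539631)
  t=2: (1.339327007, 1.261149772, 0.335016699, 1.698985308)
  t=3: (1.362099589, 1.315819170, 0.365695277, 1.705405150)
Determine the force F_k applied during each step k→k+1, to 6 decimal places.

step 0→1:
  ẍ = (ẋ'−ẋ)/dt = (1.275944183−0.864688933)/0.018057 = 22.775392
  θ̈ = (θ̇'−θ̇)/dt = (1.633539631−1.972597485)/0.018057 = -18.777087
  sinθ=0.266636, cosθ=0.963797
  F = (M+m)·ẍ + m·l·cosθ·θ̈ − m·l·sinθ·θ̇² = 18.190159 + -3.150655 − 0.180627 = 14.858877
step 1→2:
  ẍ = (ẋ'−ẋ)/dt = (1.261149772−1.275944183)/0.018057 = -0.819317
  θ̈ = (θ̇'−θ̇)/dt = (1.698985308−1.633539631)/0.018057 = 3.624394
  sinθ=0.300789, cosθ=0.953691
  F = (M+m)·ẍ + m·l·cosθ·θ̈ − m·l·sinθ·θ̇² = -0.654369 + 0.601769 − 0.139736 = -0.192336
step 2→3:
  ẍ = (ẋ'−ẋ)/dt = (1.315819170−1.261149772)/0.018057 = 3.027601
  θ̈ = (θ̇'−θ̇)/dt = (1.705405150−1.698985308)/0.018057 = 0.355532
  sinθ=0.328785, cosθ=0.944405
  F = (M+m)·ẍ + m·l·cosθ·θ̈ − m·l·sinθ·θ̇² = 2.418073 + 0.058455 − 0.165226 = 2.311302

F_0 = 14.858877 N
F_1 = -0.192336 N
F_2 = 2.311302 N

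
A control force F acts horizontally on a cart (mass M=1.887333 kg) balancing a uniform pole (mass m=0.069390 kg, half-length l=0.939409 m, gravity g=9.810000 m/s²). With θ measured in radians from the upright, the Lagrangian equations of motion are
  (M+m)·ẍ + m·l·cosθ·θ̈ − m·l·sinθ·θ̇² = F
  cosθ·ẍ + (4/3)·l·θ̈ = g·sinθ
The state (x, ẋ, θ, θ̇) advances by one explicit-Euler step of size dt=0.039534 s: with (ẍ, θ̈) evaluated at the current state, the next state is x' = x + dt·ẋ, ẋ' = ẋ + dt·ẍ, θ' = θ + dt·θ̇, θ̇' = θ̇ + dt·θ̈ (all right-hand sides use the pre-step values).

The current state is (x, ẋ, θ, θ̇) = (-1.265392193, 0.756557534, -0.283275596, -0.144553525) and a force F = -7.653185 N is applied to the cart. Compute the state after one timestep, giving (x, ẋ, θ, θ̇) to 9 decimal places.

(-1.235482447, 0.600874415, -0.288990375, -0.111756748)

sinθ=-0.279502190, cosθ=0.960145055
temp = (F + m·l·θ̇²·sinθ)/(M+m) = (-7.653185 + -0.000380710)/1.956723 = -3.911420119
θ̈ = (g·sinθ − cosθ·temp)/(l·(4/3 − m·cos²θ/(M+m))) = 0.829584087
ẍ = temp − m·l·θ̈·cosθ/(M+m) = -3.937955145
Euler: x'=-1.265392193+0.039534·0.756557534=-1.235482447, ẋ'=0.756557534+0.039534·-3.937955145=0.600874415
       θ'=-0.283275596+0.039534·-0.144553525=-0.288990375, θ̇'=-0.144553525+0.039534·0.829584087=-0.111756748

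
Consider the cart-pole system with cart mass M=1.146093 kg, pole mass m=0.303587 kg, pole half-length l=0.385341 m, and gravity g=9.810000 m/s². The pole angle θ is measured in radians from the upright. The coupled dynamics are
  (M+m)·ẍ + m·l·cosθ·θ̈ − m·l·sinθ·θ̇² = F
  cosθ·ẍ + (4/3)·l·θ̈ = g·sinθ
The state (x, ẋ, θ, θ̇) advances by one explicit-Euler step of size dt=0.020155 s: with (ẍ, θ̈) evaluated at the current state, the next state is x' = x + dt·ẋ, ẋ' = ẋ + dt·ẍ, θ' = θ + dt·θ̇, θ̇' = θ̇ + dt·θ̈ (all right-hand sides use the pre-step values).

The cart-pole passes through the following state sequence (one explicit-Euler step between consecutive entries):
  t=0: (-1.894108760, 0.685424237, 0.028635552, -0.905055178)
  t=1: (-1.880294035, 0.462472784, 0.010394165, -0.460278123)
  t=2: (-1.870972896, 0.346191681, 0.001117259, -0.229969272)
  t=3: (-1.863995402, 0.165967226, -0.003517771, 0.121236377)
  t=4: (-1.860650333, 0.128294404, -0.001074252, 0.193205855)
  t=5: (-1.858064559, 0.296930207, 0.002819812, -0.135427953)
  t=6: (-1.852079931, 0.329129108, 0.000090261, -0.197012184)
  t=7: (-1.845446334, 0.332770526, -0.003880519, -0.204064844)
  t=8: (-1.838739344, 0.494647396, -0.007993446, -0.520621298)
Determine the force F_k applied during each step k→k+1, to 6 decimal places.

F_0 = -13.458341 N
F_1 = -7.027262 N
F_2 = -10.924452 N
F_3 = -2.291945 N
F_4 = 10.221930 N
F_5 = 1.958502 N
F_6 = 0.220979 N
F_7 = 9.805910 N

step 0→1:
  ẍ = (ẋ'−ẋ)/dt = (0.462472784−0.685424237)/0.020155 = -11.061843
  θ̈ = (θ̇'−θ̇)/dt = (-0.460278123−-0.905055178)/0.020155 = 22.067827
  sinθ=0.028632, cosθ=0.999590
  F = (M+m)·ẍ + m·l·cosθ·θ̈ − m·l·sinθ·θ̇² = -16.036133 + 2.580536 − 0.002744 = -13.458341
step 1→2:
  ẍ = (ẋ'−ẋ)/dt = (0.346191681−0.462472784)/0.020155 = -5.769343
  θ̈ = (θ̇'−θ̇)/dt = (-0.229969272−-0.460278123)/0.020155 = 11.426884
  sinθ=0.010394, cosθ=0.999946
  F = (M+m)·ẍ + m·l·cosθ·θ̈ − m·l·sinθ·θ̇² = -8.363701 + 1.336696 − 0.000258 = -7.027262
step 2→3:
  ẍ = (ẋ'−ẋ)/dt = (0.165967226−0.346191681)/0.020155 = -8.941923
  θ̈ = (θ̇'−θ̇)/dt = (0.121236377−-0.229969272)/0.020155 = 17.425237
  sinθ=0.001117, cosθ=0.999999
  F = (M+m)·ẍ + m·l·cosθ·θ̈ − m·l·sinθ·θ̇² = -12.962927 + 2.038482 − 0.000007 = -10.924452
step 3→4:
  ẍ = (ẋ'−ẋ)/dt = (0.128294404−0.165967226)/0.020155 = -1.869155
  θ̈ = (θ̇'−θ̇)/dt = (0.193205855−0.121236377)/0.020155 = 3.570800
  sinθ=-0.003518, cosθ=0.999994
  F = (M+m)·ẍ + m·l·cosθ·θ̈ − m·l·sinθ·θ̇² = -2.709677 + 0.417726 − -0.000006 = -2.291945
step 4→5:
  ẍ = (ẋ'−ẋ)/dt = (0.296930207−0.128294404)/0.020155 = 8.366946
  θ̈ = (θ̇'−θ̇)/dt = (-0.135427953−0.193205855)/0.020155 = -16.305324
  sinθ=-0.001074, cosθ=0.999999
  F = (M+m)·ẍ + m·l·cosθ·θ̈ − m·l·sinθ·θ̇² = 12.129395 + -1.907469 − -0.000005 = 10.221930
step 5→6:
  ẍ = (ẋ'−ẋ)/dt = (0.329129108−0.296930207)/0.020155 = 1.597564
  θ̈ = (θ̇'−θ̇)/dt = (-0.197012184−-0.135427953)/0.020155 = -3.055531
  sinθ=0.002820, cosθ=0.999996
  F = (M+m)·ẍ + m·l·cosθ·θ̈ − m·l·sinθ·θ̇² = 2.315956 + -0.357448 − 0.000006 = 1.958502
step 6→7:
  ẍ = (ẋ'−ẋ)/dt = (0.332770526−0.329129108)/0.020155 = 0.180671
  θ̈ = (θ̇'−θ̇)/dt = (-0.204064844−-0.197012184)/0.020155 = -0.349921
  sinθ=0.000090, cosθ=1.000000
  F = (M+m)·ẍ + m·l·cosθ·θ̈ − m·l·sinθ·θ̇² = 0.261915 + -0.040935 − 0.000000 = 0.220979
step 7→8:
  ẍ = (ẋ'−ẋ)/dt = (0.494647396−0.332770526)/0.020155 = 8.031599
  θ̈ = (θ̇'−θ̇)/dt = (-0.520621298−-0.204064844)/0.020155 = -15.706100
  sinθ=-0.003881, cosθ=0.999992
  F = (M+m)·ẍ + m·l·cosθ·θ̈ − m·l·sinθ·θ̇² = 11.643248 + -1.837357 − -0.000019 = 9.805910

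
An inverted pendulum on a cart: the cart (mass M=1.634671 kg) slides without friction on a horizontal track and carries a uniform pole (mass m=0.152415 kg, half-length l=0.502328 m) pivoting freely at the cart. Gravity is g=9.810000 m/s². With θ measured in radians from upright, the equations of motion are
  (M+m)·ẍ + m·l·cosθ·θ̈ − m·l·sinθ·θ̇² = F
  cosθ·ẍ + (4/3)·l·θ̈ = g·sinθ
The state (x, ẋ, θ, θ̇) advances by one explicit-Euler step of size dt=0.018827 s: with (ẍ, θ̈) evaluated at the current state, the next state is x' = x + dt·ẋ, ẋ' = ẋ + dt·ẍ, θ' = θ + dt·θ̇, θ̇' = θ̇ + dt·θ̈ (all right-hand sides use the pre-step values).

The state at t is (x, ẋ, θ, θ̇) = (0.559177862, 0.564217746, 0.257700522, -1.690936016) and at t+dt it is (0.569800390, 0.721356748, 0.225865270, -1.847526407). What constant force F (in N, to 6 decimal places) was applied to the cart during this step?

ẍ = (ẋ'−ẋ)/dt = (0.721356748−0.564217746)/0.018827 = 8.346471
θ̈ = (θ̇'−θ̇)/dt = (-1.847526407−-1.690936016)/0.018827 = -8.317331
sinθ=0.254858, cosθ=0.966979
F = (M+m)·ẍ + m·l·cosθ·θ̈ − m·l·sinθ·θ̇² = 14.915861 + -0.615766 − 0.055791 = 14.244303

F = 14.244303 N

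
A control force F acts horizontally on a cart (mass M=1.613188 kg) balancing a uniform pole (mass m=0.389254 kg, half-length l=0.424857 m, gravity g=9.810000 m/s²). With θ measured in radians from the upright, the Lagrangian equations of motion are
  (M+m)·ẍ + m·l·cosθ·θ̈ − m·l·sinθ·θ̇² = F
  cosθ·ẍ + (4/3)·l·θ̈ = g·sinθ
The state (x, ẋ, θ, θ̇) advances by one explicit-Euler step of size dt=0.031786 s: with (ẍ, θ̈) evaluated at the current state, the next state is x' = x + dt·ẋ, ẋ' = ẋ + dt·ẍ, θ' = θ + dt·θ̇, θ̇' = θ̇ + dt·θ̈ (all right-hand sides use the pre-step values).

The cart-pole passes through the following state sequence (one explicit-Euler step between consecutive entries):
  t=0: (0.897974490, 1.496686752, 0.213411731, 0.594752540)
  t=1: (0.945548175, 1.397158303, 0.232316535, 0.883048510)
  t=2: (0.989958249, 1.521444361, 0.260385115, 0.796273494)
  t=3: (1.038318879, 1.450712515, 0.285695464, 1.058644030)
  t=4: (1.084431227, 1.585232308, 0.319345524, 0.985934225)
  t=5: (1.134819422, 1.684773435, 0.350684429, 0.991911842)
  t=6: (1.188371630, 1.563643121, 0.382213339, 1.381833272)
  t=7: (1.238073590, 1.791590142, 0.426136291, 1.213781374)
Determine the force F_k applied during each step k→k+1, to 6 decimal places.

F_0 = -4.816516 N
F_1 = 7.360687 N
F_2 = -3.163878 N
F_3 = 8.059228 N
F_4 = 6.249912 N
F_5 = -5.781593 N
F_6 = 13.431084 N

step 0→1:
  ẍ = (ẋ'−ẋ)/dt = (1.397158303−1.496686752)/0.031786 = -3.131204
  θ̈ = (θ̇'−θ̇)/dt = (0.883048510−0.594752540)/0.031786 = 9.069904
  sinθ=0.211795, cosθ=0.977314
  F = (M+m)·ẍ + m·l·cosθ·θ̈ − m·l·sinθ·θ̇² = -6.270054 + 1.465928 − 0.012390 = -4.816516
step 1→2:
  ẍ = (ẋ'−ẋ)/dt = (1.521444361−1.397158303)/0.031786 = 3.910088
  θ̈ = (θ̇'−θ̇)/dt = (0.796273494−0.883048510)/0.031786 = -2.729976
  sinθ=0.230232, cosθ=0.973136
  F = (M+m)·ẍ + m·l·cosθ·θ̈ − m·l·sinθ·θ̇² = 7.829725 + -0.439347 − 0.029690 = 7.360687
step 2→3:
  ẍ = (ẋ'−ẋ)/dt = (1.450712515−1.521444361)/0.031786 = -2.225252
  θ̈ = (θ̇'−θ̇)/dt = (1.058644030−0.796273494)/0.031786 = 8.254280
  sinθ=0.257453, cosθ=0.966291
  F = (M+m)·ẍ + m·l·cosθ·θ̈ − m·l·sinθ·θ̇² = -4.455937 + 1.319055 − 0.026996 = -3.163878
step 3→4:
  ẍ = (ẋ'−ẋ)/dt = (1.585232308−1.450712515)/0.031786 = 4.232045
  θ̈ = (θ̇'−θ̇)/dt = (0.985934225−1.058644030)/0.031786 = -2.287479
  sinθ=0.281825, cosθ=0.959466
  F = (M+m)·ẍ + m·l·cosθ·θ̈ − m·l·sinθ·θ̇² = 8.474425 + -0.362963 − 0.052234 = 8.059228
step 4→5:
  ẍ = (ẋ'−ẋ)/dt = (1.684773435−1.585232308)/0.031786 = 3.131603
  θ̈ = (θ̇'−θ̇)/dt = (0.991911842−0.985934225)/0.031786 = 0.188058
  sinθ=0.313945, cosθ=0.949441
  F = (M+m)·ẍ + m·l·cosθ·θ̈ − m·l·sinθ·θ̇² = 6.270853 + 0.029528 − 0.050469 = 6.249912
step 5→6:
  ẍ = (ẋ'−ẋ)/dt = (1.563643121−1.684773435)/0.031786 = -3.810807
  θ̈ = (θ̇'−θ̇)/dt = (1.381833272−0.991911842)/0.031786 = 12.267081
  sinθ=0.343541, cosθ=0.939138
  F = (M+m)·ẍ + m·l·cosθ·θ̈ − m·l·sinθ·θ̇² = -7.630920 + 1.905226 − 0.055899 = -5.781593
step 6→7:
  ẍ = (ẋ'−ẋ)/dt = (1.791590142−1.563643121)/0.031786 = 7.171302
  θ̈ = (θ̇'−θ̇)/dt = (1.213781374−1.381833272)/0.031786 = -5.286978
  sinθ=0.372975, cosθ=0.927841
  F = (M+m)·ẍ + m·l·cosθ·θ̈ − m·l·sinθ·θ̇² = 14.360117 + -0.811255 − 0.117779 = 13.431084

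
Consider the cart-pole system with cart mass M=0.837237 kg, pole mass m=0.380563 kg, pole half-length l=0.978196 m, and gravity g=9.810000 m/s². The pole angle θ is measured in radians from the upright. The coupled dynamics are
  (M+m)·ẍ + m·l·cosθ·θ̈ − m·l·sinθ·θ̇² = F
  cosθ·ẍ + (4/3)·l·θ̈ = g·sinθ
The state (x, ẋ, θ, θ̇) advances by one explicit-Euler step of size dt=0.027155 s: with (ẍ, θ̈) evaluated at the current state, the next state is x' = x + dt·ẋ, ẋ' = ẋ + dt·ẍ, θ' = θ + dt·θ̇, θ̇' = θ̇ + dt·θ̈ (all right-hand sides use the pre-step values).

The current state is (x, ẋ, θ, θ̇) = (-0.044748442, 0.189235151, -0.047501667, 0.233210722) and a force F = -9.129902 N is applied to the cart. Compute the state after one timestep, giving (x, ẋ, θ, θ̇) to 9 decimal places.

sinθ=-0.047483805, cosθ=0.998872008
temp = (F + m·l·θ̇²·sinθ)/(M+m) = (-9.129902 + -0.000961380)/1.217800 = -7.497834932
θ̈ = (g·sinθ − cosθ·temp)/(l·(4/3 − m·cos²θ/(M+m))) = 7.028735037
ẍ = temp − m·l·θ̈·cosθ/(M+m) = -9.644001817
Euler: x'=-0.044748442+0.027155·0.189235151=-0.039609761, ẋ'=0.189235151+0.027155·-9.644001817=-0.072647718
       θ'=-0.047501667+0.027155·0.233210722=-0.041168830, θ̇'=0.233210722+0.027155·7.028735037=0.424076022

(-0.039609761, -0.072647718, -0.041168830, 0.424076022)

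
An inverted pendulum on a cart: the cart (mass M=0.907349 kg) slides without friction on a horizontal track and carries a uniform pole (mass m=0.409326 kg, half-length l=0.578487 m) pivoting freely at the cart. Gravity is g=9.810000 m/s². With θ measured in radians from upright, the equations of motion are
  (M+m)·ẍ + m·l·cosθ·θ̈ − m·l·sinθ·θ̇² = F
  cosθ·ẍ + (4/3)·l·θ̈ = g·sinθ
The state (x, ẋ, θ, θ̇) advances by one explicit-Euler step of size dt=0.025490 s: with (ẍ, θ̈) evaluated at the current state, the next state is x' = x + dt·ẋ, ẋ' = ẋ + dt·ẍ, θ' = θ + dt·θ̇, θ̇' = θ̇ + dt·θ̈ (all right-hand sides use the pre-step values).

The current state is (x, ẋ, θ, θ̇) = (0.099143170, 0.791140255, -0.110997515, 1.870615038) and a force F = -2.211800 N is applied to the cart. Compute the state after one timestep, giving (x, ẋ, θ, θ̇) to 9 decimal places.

sinθ=-0.110769732, cosθ=0.993846098
temp = (F + m·l·θ̇²·sinθ)/(M+m) = (-2.211800 + -0.091781021)/1.316675 = -1.749544133
θ̈ = (g·sinθ − cosθ·temp)/(l·(4/3 − m·cos²θ/(M+m))) = 1.098441548
ẍ = temp − m·l·θ̈·cosθ/(M+m) = -1.945871315
Euler: x'=0.099143170+0.025490·0.791140255=0.119309335, ẋ'=0.791140255+0.025490·-1.945871315=0.741539995
       θ'=-0.110997515+0.025490·1.870615038=-0.063315538, θ̇'=1.870615038+0.025490·1.098441548=1.898614313

(0.119309335, 0.741539995, -0.063315538, 1.898614313)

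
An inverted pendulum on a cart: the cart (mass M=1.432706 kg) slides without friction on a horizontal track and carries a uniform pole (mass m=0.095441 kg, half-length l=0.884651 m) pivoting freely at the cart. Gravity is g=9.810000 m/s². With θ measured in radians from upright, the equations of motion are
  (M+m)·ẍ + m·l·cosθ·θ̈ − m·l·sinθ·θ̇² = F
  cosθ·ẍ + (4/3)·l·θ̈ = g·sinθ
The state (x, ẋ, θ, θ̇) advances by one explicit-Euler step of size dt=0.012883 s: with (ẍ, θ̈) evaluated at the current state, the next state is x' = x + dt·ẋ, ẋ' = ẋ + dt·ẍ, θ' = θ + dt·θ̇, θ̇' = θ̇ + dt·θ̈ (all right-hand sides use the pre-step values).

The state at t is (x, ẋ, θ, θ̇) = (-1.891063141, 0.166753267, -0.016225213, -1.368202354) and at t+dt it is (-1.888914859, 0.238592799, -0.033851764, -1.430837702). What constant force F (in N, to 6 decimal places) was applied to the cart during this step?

ẍ = (ẋ'−ẋ)/dt = (0.238592799−0.166753267)/0.012883 = 5.576305
θ̈ = (θ̇'−θ̇)/dt = (-1.430837702−-1.368202354)/0.012883 = -4.861860
sinθ=-0.016225, cosθ=0.999868
F = (M+m)·ẍ + m·l·cosθ·θ̈ − m·l·sinθ·θ̇² = 8.521413 + -0.410442 − -0.002564 = 8.113535

F = 8.113535 N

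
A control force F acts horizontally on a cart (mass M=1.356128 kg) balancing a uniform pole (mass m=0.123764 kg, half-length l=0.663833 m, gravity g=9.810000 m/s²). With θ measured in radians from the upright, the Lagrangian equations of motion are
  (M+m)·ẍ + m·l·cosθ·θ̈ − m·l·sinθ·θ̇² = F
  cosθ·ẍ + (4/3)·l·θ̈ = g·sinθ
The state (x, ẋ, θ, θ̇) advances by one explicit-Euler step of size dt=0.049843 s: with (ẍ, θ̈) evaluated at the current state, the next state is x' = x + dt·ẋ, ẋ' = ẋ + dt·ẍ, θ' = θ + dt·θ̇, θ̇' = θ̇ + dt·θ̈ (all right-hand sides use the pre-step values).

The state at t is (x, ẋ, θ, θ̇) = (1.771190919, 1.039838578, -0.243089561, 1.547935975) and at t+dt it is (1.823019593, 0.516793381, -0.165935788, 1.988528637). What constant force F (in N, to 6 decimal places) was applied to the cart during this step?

F = -14.777489 N

ẍ = (ẋ'−ẋ)/dt = (0.516793381−1.039838578)/0.049843 = -10.493855
θ̈ = (θ̇'−θ̇)/dt = (1.988528637−1.547935975)/0.049843 = 8.839610
sinθ=-0.240702, cosθ=0.970599
F = (M+m)·ẍ + m·l·cosθ·θ̈ − m·l·sinθ·θ̇² = -15.529772 + 0.704898 − -0.047385 = -14.777489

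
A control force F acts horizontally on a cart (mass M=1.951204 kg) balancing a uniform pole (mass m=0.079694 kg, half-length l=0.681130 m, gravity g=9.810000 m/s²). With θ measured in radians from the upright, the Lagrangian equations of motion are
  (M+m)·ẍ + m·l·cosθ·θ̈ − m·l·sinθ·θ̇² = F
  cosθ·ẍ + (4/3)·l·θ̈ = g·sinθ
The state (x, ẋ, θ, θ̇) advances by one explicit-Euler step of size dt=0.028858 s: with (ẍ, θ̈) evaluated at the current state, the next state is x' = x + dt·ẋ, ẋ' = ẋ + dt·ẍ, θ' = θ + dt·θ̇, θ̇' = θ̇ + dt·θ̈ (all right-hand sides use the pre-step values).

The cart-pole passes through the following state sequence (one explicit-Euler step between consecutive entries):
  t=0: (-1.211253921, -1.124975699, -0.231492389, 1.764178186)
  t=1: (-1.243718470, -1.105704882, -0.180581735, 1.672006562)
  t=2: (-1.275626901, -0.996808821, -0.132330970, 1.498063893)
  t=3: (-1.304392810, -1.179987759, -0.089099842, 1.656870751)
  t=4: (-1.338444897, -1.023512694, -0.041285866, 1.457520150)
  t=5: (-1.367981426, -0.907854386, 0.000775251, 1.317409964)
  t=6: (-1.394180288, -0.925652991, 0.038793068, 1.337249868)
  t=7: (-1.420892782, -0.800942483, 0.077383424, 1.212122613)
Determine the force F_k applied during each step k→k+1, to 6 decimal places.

step 0→1:
  ẍ = (ẋ'−ẋ)/dt = (-1.105704882−-1.124975699)/0.028858 = 0.667781
  θ̈ = (θ̇'−θ̇)/dt = (1.672006562−1.764178186)/0.028858 = -3.193971
  sinθ=-0.229430, cosθ=0.973325
  F = (M+m)·ẍ + m·l·cosθ·θ̈ − m·l·sinθ·θ̇² = 1.356195 + -0.168750 − -0.038761 = 1.226205
step 1→2:
  ẍ = (ẋ'−ẋ)/dt = (-0.996808821−-1.105704882)/0.028858 = 3.773514
  θ̈ = (θ̇'−θ̇)/dt = (1.498063893−1.672006562)/0.028858 = -6.027537
  sinθ=-0.179602, cosθ=0.983739
  F = (M+m)·ẍ + m·l·cosθ·θ̈ − m·l·sinθ·θ̇² = 7.663622 + -0.321866 − -0.027255 = 7.369010
step 2→3:
  ẍ = (ẋ'−ẋ)/dt = (-1.179987759−-0.996808821)/0.028858 = -6.347596
  θ̈ = (θ̇'−θ̇)/dt = (1.656870751−1.498063893)/0.028858 = 5.503044
  sinθ=-0.131945, cosθ=0.991257
  F = (M+m)·ẍ + m·l·cosθ·θ̈ − m·l·sinθ·θ̇² = -12.891321 + 0.296104 − -0.016073 = -12.579143
step 3→4:
  ẍ = (ẋ'−ẋ)/dt = (-1.023512694−-1.179987759)/0.028858 = 5.422242
  θ̈ = (θ̇'−θ̇)/dt = (1.457520150−1.656870751)/0.028858 = -6.907984
  sinθ=-0.088982, cosθ=0.996033
  F = (M+m)·ẍ + m·l·cosθ·θ̈ − m·l·sinθ·θ̇² = 11.012021 + -0.373492 − -0.013260 = 10.651789
step 4→5:
  ẍ = (ẋ'−ẋ)/dt = (-0.907854386−-1.023512694)/0.028858 = 4.007842
  θ̈ = (θ̇'−θ̇)/dt = (1.317409964−1.457520150)/0.028858 = -4.855159
  sinθ=-0.041274, cosθ=0.999148
  F = (M+m)·ẍ + m·l·cosθ·θ̈ − m·l·sinθ·θ̇² = 8.139519 + -0.263323 − -0.004760 = 7.880955
step 5→6:
  ẍ = (ẋ'−ẋ)/dt = (-0.925652991−-0.907854386)/0.028858 = -0.616765
  θ̈ = (θ̇'−θ̇)/dt = (1.337249868−1.317409964)/0.028858 = 0.687501
  sinθ=0.000775, cosθ=1.000000
  F = (M+m)·ẍ + m·l·cosθ·θ̈ − m·l·sinθ·θ̇² = -1.252587 + 0.037319 − 0.000073 = -1.215341
step 6→7:
  ẍ = (ẋ'−ẋ)/dt = (-0.800942483−-0.925652991)/0.028858 = 4.321523
  θ̈ = (θ̇'−θ̇)/dt = (1.212122613−1.337249868)/0.028858 = -4.335964
  sinθ=0.038783, cosθ=0.999248
  F = (M+m)·ẍ + m·l·cosθ·θ̈ − m·l·sinθ·θ̇² = 8.776572 + -0.235188 − 0.003765 = 8.537620

F_0 = 1.226205 N
F_1 = 7.369010 N
F_2 = -12.579143 N
F_3 = 10.651789 N
F_4 = 7.880955 N
F_5 = -1.215341 N
F_6 = 8.537620 N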